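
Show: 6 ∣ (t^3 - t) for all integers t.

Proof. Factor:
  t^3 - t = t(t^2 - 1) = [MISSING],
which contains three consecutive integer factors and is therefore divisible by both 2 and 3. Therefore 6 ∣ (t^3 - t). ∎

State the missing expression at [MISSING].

t(t^2 - 1) = t(t - 1)(t + 1) = (t - 1)t(t + 1).
These three factors are consecutive integers, so their product is divisible by 6.

(t - 1)t(t + 1)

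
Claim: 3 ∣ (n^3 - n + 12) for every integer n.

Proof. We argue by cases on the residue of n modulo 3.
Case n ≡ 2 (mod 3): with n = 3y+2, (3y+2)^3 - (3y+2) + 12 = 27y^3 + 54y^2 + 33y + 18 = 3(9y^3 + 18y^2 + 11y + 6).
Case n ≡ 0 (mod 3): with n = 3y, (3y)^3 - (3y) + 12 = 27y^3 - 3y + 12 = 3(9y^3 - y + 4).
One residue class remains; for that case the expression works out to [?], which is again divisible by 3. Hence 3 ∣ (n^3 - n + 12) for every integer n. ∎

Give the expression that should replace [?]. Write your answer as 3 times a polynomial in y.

3(9y^3 + 9y^2 + 2y + 4)

Only n ≡ 1 (mod 3) is unaccounted for. Put n = 3y+1:
(3y+1)^3 - (3y+1) + 12 expands to 27y^3 + 27y^2 + 6y + 12,
and factoring out 3 leaves 3(9y^3 + 9y^2 + 2y + 4).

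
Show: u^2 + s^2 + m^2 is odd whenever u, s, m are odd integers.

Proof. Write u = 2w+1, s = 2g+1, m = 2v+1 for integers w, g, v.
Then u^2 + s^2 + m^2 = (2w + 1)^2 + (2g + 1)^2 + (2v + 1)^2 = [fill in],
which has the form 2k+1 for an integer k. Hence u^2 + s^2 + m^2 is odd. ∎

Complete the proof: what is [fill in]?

(2w + 1)^2 + (2g + 1)^2 + (2v + 1)^2 = 4g^2 + 4g + 4v^2 + 4v + 4w^2 + 4w + 3
= 2(2g^2 + 2g + 2v^2 + 2v + 2w^2 + 2w + 1) + 1.
Since 2g^2 + 2g + 2v^2 + 2v + 2w^2 + 2w + 1 is an integer, the sum of squares is of the form 2k+1 for an integer k.

2(2g^2 + 2g + 2v^2 + 2v + 2w^2 + 2w + 1) + 1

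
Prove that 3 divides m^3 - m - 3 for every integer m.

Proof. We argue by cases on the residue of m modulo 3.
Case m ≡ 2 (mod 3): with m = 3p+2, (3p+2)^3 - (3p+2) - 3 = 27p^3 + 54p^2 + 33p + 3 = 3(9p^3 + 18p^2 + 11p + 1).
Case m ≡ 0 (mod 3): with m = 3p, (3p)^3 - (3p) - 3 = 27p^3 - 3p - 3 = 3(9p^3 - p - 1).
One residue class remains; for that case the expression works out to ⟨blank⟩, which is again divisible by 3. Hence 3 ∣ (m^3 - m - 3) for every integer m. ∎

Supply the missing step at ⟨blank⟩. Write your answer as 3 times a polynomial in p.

3(9p^3 + 9p^2 + 2p - 1)

The residues treated are {2, 0}, so the missing case is m ≡ 1 (mod 3); write m = 3p+1.
Then (3p+1)^3 - (3p+1) - 3 = 27p^3 + 27p^2 + 6p - 3 = 3(9p^3 + 9p^2 + 2p - 1).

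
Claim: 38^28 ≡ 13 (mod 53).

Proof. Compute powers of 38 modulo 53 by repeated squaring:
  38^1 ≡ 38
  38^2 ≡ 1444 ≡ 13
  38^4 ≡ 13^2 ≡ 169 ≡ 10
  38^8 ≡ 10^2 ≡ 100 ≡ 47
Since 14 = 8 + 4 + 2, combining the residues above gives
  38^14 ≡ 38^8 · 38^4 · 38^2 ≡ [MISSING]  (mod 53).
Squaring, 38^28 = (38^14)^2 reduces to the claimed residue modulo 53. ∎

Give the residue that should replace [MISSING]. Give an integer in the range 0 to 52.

15

38^8 · 38^4 · 38^2 ≡ 47 · 10 · 13 = 6110.
6110 mod 53 = 15, so 38^14 ≡ 15 (mod 53).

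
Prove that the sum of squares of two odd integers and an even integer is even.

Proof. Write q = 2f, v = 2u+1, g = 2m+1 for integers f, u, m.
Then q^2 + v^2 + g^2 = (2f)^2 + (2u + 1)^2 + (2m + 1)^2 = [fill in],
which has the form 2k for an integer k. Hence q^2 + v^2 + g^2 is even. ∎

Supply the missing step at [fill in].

(2f)^2 + (2u + 1)^2 + (2m + 1)^2 = 4f^2 + 4m^2 + 4m + 4u^2 + 4u + 2
= 2(2f^2 + 2m^2 + 2m + 2u^2 + 2u + 1).
Since 2f^2 + 2m^2 + 2m + 2u^2 + 2u + 1 is an integer, the sum of squares is of the form 2k for an integer k.

2(2f^2 + 2m^2 + 2m + 2u^2 + 2u + 1)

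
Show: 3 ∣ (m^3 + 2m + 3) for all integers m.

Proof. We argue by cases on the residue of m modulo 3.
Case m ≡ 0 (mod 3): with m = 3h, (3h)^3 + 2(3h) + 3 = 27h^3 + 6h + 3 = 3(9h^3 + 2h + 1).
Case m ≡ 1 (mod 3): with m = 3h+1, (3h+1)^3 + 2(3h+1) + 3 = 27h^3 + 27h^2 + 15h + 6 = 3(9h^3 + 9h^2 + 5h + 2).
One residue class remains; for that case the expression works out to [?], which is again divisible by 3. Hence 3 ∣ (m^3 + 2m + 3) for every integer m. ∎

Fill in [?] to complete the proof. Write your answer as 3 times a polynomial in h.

The residues treated are {0, 1}, so the missing case is m ≡ 2 (mod 3); write m = 3h+2.
Then (3h+2)^3 + 2(3h+2) + 3 = 27h^3 + 54h^2 + 42h + 15 = 3(9h^3 + 18h^2 + 14h + 5).

3(9h^3 + 18h^2 + 14h + 5)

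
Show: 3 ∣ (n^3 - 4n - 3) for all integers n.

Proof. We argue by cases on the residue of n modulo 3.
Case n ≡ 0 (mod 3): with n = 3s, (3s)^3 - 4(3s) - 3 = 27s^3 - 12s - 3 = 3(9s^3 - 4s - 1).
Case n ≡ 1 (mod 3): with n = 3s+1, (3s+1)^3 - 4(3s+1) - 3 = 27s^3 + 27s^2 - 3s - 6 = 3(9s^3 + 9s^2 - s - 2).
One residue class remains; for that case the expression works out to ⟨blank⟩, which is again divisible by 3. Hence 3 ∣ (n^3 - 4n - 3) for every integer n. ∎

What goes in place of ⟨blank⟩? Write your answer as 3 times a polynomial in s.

Only n ≡ 2 (mod 3) is unaccounted for. Put n = 3s+2:
(3s+2)^3 - 4(3s+2) - 3 expands to 27s^3 + 54s^2 + 24s - 3,
and factoring out 3 leaves 3(9s^3 + 18s^2 + 8s - 1).

3(9s^3 + 18s^2 + 8s - 1)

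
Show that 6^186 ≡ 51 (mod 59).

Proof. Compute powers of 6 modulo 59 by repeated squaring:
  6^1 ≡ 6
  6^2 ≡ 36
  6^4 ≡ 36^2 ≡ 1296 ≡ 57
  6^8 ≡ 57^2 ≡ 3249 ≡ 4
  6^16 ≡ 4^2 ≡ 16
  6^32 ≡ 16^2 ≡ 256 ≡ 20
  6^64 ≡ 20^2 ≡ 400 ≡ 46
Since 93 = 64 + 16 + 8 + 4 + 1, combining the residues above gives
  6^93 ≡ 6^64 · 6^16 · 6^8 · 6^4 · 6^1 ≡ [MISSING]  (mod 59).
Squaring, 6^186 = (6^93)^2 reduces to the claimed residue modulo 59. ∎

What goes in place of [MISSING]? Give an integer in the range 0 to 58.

Multiply the listed residues: 46 · 16 · 4 · 57 · 6 = 736 → 2944 → 167808 → 1006848.
Reducing modulo 59: 1006848 = 17065·59 + 13, so 6^93 ≡ 13.

13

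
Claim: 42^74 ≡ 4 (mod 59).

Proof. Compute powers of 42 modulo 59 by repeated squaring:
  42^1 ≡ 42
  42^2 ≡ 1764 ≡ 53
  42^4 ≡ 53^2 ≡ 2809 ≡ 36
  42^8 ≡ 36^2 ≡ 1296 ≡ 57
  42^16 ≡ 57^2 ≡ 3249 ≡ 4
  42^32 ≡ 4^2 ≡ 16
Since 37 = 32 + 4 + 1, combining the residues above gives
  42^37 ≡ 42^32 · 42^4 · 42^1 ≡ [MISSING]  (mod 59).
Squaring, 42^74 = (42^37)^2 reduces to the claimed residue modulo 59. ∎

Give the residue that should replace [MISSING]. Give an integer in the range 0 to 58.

2

42^32 · 42^4 · 42^1 ≡ 16 · 36 · 42 = 24192.
24192 mod 59 = 2, so 42^37 ≡ 2 (mod 59).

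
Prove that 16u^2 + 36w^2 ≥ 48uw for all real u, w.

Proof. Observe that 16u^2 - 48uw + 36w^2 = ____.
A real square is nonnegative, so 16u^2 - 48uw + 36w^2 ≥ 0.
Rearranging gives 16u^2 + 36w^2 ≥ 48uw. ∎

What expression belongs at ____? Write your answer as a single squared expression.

The leading and trailing coefficients are 4^2 and 6^2, and 48 = 2·4·6, so the trinomial is (4u - 6w)^2.
Hence 16u^2 - 48uw + 36w^2 ≥ 0.

(4u - 6w)^2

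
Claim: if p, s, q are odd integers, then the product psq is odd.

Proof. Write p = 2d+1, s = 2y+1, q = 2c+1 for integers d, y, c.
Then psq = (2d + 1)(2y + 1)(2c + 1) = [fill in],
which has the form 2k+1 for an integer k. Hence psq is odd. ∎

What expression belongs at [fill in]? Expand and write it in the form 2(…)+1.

2(4cdy + 2cd + 2cy + c + 2dy + d + y) + 1

(2d + 1)(2y + 1)(2c + 1) = 8cdy + 4cd + 4cy + 2c + 4dy + 2d + 2y + 1
= 2(4cdy + 2cd + 2cy + c + 2dy + d + y) + 1.
Since 4cdy + 2cd + 2cy + c + 2dy + d + y is an integer, the product is of the form 2k+1 for an integer k.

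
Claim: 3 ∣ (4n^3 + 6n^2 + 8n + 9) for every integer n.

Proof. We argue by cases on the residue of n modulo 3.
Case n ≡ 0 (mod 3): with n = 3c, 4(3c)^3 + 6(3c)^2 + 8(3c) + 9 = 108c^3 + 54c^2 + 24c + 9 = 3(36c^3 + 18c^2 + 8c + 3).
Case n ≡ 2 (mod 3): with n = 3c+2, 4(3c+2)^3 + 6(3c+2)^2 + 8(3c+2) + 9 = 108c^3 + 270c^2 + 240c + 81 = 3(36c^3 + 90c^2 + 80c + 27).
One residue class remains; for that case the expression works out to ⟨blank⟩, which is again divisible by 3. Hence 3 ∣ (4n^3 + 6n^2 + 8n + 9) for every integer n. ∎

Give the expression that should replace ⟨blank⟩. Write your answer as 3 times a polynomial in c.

Only n ≡ 1 (mod 3) is unaccounted for. Put n = 3c+1:
4(3c+1)^3 + 6(3c+1)^2 + 8(3c+1) + 9 expands to 108c^3 + 162c^2 + 96c + 27,
and factoring out 3 leaves 3(36c^3 + 54c^2 + 32c + 9).

3(36c^3 + 54c^2 + 32c + 9)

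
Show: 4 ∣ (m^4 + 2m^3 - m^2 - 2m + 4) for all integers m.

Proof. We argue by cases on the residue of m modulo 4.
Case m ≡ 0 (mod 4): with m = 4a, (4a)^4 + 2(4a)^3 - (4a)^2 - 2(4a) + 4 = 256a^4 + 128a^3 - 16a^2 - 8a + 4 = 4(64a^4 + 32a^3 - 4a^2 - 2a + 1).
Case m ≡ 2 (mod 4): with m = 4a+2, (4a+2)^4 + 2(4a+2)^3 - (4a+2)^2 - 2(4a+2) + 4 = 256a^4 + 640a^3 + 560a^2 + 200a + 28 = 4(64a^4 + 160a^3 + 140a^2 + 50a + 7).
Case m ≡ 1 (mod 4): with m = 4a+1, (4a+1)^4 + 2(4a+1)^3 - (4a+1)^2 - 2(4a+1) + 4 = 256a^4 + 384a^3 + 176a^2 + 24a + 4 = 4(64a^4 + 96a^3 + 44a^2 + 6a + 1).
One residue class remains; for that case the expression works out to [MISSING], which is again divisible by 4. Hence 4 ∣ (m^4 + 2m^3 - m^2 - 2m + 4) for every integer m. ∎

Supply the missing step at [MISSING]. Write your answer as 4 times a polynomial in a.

4(64a^4 + 224a^3 + 284a^2 + 154a + 31)

The residues treated are {0, 2, 1}, so the missing case is m ≡ 3 (mod 4); write m = 4a+3.
Then (4a+3)^4 + 2(4a+3)^3 - (4a+3)^2 - 2(4a+3) + 4 = 256a^4 + 896a^3 + 1136a^2 + 616a + 124 = 4(64a^4 + 224a^3 + 284a^2 + 154a + 31).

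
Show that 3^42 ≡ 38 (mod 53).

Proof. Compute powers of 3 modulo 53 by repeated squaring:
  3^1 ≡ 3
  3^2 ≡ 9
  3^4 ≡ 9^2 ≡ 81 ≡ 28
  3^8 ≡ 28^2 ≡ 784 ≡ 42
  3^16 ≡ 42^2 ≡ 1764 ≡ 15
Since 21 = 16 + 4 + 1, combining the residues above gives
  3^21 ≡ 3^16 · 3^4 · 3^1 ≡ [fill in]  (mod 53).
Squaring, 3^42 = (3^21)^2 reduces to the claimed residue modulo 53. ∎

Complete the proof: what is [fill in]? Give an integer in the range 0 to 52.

41

Multiply the listed residues: 15 · 28 · 3 = 420 → 1260.
Reducing modulo 53: 1260 = 23·53 + 41, so 3^21 ≡ 41.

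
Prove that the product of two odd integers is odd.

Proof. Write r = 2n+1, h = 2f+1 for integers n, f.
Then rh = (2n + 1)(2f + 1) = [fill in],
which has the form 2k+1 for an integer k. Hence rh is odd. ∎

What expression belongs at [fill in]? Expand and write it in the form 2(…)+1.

2(2fn + f + n) + 1

(2n + 1)(2f + 1) = 4fn + 2f + 2n + 1
= 2(2fn + f + n) + 1.
Since 2fn + f + n is an integer, the product is of the form 2k+1 for an integer k.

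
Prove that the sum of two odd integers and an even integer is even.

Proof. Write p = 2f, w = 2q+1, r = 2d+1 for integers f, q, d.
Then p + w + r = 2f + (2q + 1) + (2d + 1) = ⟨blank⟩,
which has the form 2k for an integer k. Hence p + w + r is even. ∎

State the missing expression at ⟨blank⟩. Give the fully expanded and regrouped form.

2f + (2q + 1) + (2d + 1) = 2d + 2f + 2q + 2
= 2(d + f + q + 1).
Since d + f + q + 1 is an integer, the sum is of the form 2k for an integer k.

2(d + f + q + 1)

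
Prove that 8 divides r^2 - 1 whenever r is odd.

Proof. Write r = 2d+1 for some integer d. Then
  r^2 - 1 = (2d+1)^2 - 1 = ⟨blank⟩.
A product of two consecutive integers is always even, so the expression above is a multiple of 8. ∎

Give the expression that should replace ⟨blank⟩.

(2d+1)^2 - 1 = 4d^2 + 4d + 1 - 1 = 4d^2 + 4d = 4d(d+1).
Since d and d+1 are consecutive, d(d+1) is even, and 4·(even) is a multiple of 8.

4d(d + 1)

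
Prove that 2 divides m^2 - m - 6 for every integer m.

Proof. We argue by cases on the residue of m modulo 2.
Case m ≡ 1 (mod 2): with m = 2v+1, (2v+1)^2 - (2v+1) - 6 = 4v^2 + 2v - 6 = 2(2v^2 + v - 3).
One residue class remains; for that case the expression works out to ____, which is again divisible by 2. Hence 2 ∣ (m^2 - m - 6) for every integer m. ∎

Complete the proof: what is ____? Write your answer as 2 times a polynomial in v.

2(2v^2 - v - 3)

Only m ≡ 0 (mod 2) is unaccounted for. Put m = 2v:
(2v)^2 - (2v) - 6 expands to 4v^2 - 2v - 6,
and factoring out 2 leaves 2(2v^2 - v - 3).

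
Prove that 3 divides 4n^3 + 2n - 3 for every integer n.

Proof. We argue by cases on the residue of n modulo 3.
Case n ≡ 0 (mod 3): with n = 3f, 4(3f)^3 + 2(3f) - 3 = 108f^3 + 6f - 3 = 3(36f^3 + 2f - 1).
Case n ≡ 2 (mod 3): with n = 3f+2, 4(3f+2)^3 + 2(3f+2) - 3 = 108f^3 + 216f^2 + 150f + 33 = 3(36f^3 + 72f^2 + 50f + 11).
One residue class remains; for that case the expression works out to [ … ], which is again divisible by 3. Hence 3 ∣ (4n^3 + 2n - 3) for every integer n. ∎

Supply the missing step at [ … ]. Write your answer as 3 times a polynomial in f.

Only n ≡ 1 (mod 3) is unaccounted for. Put n = 3f+1:
4(3f+1)^3 + 2(3f+1) - 3 expands to 108f^3 + 108f^2 + 42f + 3,
and factoring out 3 leaves 3(36f^3 + 36f^2 + 14f + 1).

3(36f^3 + 36f^2 + 14f + 1)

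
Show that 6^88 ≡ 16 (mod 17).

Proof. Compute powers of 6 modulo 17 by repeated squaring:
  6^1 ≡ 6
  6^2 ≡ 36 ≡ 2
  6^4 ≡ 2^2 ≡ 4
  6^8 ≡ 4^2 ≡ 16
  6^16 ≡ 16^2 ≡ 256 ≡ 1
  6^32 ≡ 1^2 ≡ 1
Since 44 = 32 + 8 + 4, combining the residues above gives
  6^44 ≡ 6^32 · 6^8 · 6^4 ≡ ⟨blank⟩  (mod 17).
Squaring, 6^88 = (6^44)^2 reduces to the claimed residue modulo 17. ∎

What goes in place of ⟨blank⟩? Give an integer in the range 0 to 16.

Multiply the listed residues: 1 · 16 · 4 = 16 → 64.
Reducing modulo 17: 64 = 3·17 + 13, so 6^44 ≡ 13.

13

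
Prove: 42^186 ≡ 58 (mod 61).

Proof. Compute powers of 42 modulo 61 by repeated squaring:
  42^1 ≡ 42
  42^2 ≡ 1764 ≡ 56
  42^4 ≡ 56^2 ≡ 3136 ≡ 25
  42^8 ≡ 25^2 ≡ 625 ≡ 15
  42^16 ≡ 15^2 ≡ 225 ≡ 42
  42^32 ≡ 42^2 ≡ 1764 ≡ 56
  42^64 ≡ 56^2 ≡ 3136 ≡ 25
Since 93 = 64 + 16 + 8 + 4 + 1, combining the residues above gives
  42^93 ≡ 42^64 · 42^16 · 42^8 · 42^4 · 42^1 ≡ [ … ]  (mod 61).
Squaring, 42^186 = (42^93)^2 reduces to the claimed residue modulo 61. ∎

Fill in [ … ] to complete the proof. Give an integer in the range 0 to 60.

42^64 · 42^16 · 42^8 · 42^4 · 42^1 ≡ 25 · 42 · 15 · 25 · 42 = 16537500.
16537500 mod 61 = 34, so 42^93 ≡ 34 (mod 61).

34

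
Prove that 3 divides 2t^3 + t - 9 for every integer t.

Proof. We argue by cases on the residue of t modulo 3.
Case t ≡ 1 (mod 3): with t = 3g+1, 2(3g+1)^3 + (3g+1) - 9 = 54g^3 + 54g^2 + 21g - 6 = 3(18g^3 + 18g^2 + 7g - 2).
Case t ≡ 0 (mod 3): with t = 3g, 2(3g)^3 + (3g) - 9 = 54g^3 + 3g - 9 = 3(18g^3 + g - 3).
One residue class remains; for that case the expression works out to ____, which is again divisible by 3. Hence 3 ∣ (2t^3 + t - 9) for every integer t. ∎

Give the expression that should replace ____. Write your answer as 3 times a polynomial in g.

3(18g^3 + 36g^2 + 25g + 3)

The residues treated are {1, 0}, so the missing case is t ≡ 2 (mod 3); write t = 3g+2.
Then 2(3g+2)^3 + (3g+2) - 9 = 54g^3 + 108g^2 + 75g + 9 = 3(18g^3 + 36g^2 + 25g + 3).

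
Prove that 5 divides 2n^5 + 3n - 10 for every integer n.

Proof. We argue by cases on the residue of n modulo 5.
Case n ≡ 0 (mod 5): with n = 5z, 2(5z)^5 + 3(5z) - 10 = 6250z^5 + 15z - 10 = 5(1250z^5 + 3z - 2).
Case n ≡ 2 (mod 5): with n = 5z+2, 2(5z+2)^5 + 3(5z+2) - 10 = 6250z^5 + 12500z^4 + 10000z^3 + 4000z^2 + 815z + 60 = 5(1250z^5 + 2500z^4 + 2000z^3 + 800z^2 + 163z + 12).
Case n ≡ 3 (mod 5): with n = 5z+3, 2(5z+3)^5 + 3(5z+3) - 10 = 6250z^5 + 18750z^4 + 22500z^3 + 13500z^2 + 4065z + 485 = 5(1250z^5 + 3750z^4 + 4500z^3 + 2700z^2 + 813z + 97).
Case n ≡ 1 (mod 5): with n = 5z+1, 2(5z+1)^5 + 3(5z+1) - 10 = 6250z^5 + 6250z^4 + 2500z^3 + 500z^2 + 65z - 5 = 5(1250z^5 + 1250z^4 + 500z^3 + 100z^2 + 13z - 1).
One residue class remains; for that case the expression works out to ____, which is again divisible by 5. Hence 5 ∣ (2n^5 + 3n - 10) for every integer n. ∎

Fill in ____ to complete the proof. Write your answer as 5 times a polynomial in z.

The residues treated are {0, 2, 3, 1}, so the missing case is n ≡ 4 (mod 5); write n = 5z+4.
Then 2(5z+4)^5 + 3(5z+4) - 10 = 6250z^5 + 25000z^4 + 40000z^3 + 32000z^2 + 12815z + 2050 = 5(1250z^5 + 5000z^4 + 8000z^3 + 6400z^2 + 2563z + 410).

5(1250z^5 + 5000z^4 + 8000z^3 + 6400z^2 + 2563z + 410)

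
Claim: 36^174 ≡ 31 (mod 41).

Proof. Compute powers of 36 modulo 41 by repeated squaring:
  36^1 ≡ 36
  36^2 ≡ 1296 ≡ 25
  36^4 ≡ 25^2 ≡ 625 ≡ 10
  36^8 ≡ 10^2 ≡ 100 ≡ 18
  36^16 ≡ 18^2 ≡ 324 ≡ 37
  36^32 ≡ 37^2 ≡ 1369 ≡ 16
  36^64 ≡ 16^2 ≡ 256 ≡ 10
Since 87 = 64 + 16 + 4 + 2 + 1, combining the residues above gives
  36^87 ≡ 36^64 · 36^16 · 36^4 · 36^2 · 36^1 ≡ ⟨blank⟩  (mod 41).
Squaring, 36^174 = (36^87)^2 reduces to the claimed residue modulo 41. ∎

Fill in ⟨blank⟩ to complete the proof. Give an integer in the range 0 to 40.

21

36^64 · 36^16 · 36^4 · 36^2 · 36^1 ≡ 10 · 37 · 10 · 25 · 36 = 3330000.
3330000 mod 41 = 21, so 36^87 ≡ 21 (mod 41).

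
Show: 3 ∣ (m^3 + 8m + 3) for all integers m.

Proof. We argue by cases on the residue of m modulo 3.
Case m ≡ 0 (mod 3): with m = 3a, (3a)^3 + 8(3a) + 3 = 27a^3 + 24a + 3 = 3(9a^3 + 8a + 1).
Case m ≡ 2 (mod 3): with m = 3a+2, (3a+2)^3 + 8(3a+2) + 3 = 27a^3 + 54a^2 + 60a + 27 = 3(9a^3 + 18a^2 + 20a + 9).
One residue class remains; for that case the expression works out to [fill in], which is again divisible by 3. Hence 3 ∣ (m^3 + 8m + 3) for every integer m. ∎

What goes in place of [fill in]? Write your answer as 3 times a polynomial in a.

The residues treated are {0, 2}, so the missing case is m ≡ 1 (mod 3); write m = 3a+1.
Then (3a+1)^3 + 8(3a+1) + 3 = 27a^3 + 27a^2 + 33a + 12 = 3(9a^3 + 9a^2 + 11a + 4).

3(9a^3 + 9a^2 + 11a + 4)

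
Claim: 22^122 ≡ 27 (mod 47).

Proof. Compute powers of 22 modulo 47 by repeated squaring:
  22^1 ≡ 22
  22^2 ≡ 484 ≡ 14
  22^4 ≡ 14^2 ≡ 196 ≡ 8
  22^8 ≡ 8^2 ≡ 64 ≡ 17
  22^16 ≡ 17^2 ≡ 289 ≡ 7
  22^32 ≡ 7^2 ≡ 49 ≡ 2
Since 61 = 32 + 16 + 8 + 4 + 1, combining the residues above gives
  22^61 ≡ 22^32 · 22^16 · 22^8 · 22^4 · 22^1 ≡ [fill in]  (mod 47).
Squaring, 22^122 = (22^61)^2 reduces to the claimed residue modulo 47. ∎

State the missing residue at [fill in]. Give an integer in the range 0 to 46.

11

Multiply the listed residues: 2 · 7 · 17 · 8 · 22 = 14 → 238 → 1904 → 41888.
Reducing modulo 47: 41888 = 891·47 + 11, so 22^61 ≡ 11.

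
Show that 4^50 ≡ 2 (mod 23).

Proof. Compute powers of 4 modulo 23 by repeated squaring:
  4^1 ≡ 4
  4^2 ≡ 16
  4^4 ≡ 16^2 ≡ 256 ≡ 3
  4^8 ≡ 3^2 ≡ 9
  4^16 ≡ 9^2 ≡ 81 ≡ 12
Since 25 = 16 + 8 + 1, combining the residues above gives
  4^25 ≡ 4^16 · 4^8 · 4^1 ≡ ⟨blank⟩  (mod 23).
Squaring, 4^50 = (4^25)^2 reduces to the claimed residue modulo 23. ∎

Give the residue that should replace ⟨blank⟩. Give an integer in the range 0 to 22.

4^16 · 4^8 · 4^1 ≡ 12 · 9 · 4 = 432.
432 mod 23 = 18, so 4^25 ≡ 18 (mod 23).

18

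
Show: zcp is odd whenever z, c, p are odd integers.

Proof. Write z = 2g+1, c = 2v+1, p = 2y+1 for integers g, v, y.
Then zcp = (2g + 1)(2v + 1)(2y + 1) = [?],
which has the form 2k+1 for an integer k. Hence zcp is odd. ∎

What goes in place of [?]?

(2g + 1)(2v + 1)(2y + 1) = 8gvy + 4gv + 4gy + 2g + 4vy + 2v + 2y + 1
= 2(4gvy + 2gv + 2gy + g + 2vy + v + y) + 1.
Since 4gvy + 2gv + 2gy + g + 2vy + v + y is an integer, the product is of the form 2k+1 for an integer k.

2(4gvy + 2gv + 2gy + g + 2vy + v + y) + 1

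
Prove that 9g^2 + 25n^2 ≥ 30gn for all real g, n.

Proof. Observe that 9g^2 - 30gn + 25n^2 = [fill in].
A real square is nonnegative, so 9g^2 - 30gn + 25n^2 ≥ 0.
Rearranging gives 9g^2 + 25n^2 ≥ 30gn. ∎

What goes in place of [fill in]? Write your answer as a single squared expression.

The leading and trailing coefficients are 3^2 and 5^2, and 30 = 2·3·5, so the trinomial is (3g - 5n)^2.
Hence 9g^2 - 30gn + 25n^2 ≥ 0.

(3g - 5n)^2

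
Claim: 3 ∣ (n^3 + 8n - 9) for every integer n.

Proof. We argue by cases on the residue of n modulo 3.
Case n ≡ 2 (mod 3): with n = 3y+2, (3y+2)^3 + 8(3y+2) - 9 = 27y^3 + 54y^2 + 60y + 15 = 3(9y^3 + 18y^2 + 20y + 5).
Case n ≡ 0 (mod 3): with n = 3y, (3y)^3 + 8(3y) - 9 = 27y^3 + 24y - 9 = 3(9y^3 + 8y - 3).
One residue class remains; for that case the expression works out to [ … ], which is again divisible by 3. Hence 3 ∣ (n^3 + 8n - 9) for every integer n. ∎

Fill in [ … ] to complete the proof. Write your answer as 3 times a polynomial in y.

The residues treated are {2, 0}, so the missing case is n ≡ 1 (mod 3); write n = 3y+1.
Then (3y+1)^3 + 8(3y+1) - 9 = 27y^3 + 27y^2 + 33y = 3(9y^3 + 9y^2 + 11y).

3(9y^3 + 9y^2 + 11y)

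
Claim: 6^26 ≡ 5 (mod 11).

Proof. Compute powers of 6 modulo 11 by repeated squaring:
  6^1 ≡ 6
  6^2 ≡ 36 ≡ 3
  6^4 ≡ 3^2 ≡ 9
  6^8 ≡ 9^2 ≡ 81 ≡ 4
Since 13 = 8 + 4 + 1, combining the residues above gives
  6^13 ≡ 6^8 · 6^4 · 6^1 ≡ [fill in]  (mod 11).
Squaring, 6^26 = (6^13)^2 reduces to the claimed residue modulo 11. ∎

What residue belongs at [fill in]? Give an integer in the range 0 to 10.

7

Multiply the listed residues: 4 · 9 · 6 = 36 → 216.
Reducing modulo 11: 216 = 19·11 + 7, so 6^13 ≡ 7.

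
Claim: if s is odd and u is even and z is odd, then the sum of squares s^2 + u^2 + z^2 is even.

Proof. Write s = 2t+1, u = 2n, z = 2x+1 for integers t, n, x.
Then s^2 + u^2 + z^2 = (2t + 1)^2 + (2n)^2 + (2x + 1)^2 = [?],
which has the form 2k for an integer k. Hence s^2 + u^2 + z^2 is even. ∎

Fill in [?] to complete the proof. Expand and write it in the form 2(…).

2(2n^2 + 2t^2 + 2t + 2x^2 + 2x + 1)

Expanding: (2t + 1)^2 + (2n)^2 + (2x + 1)^2 = 4n^2 + 4t^2 + 4t + 4x^2 + 4x + 2.
Every term is even; pulling out the factor of 2 gives 2(2n^2 + 2t^2 + 2t + 2x^2 + 2x + 1).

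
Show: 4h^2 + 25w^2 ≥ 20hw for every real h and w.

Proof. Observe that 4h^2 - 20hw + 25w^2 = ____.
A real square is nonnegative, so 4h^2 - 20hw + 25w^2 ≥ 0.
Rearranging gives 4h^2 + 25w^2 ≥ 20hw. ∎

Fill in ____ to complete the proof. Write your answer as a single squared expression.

The leading and trailing coefficients are 2^2 and 5^2, and 20 = 2·2·5, so the trinomial is (2h - 5w)^2.
Hence 4h^2 - 20hw + 25w^2 ≥ 0.

(2h - 5w)^2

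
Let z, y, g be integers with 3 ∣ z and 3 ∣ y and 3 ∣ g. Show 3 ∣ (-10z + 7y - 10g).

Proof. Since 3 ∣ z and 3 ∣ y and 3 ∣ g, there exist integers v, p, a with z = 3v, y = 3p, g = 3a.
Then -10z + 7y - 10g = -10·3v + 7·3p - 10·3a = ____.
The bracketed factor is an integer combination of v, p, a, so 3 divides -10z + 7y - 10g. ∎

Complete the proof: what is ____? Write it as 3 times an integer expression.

Each term has a factor of 3: -10·3v + 7·3p - 10·3a = 3·(-10a + 7p - 10v).
Since -10a + 7p - 10v is an integer, 3 ∣ (-10z + 7y - 10g).

3(-10a + 7p - 10v)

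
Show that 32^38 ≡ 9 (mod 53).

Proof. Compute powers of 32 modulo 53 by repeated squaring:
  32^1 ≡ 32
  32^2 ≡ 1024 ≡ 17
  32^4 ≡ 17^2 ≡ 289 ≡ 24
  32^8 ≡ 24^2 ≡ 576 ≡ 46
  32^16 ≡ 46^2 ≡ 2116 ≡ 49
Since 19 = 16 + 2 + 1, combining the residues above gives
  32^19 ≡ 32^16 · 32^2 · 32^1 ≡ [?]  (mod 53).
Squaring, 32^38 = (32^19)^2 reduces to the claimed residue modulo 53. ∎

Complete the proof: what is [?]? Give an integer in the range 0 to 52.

50

Multiply the listed residues: 49 · 17 · 32 = 833 → 26656.
Reducing modulo 53: 26656 = 502·53 + 50, so 32^19 ≡ 50.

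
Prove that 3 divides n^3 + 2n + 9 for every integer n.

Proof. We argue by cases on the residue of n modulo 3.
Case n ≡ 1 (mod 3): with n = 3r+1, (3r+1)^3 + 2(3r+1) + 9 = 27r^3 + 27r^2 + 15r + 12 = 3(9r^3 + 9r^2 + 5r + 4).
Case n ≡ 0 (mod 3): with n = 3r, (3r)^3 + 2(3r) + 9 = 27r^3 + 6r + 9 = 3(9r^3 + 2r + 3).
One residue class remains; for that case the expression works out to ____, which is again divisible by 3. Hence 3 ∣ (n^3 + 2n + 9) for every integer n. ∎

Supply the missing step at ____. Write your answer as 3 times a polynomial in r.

The residues treated are {1, 0}, so the missing case is n ≡ 2 (mod 3); write n = 3r+2.
Then (3r+2)^3 + 2(3r+2) + 9 = 27r^3 + 54r^2 + 42r + 21 = 3(9r^3 + 18r^2 + 14r + 7).

3(9r^3 + 18r^2 + 14r + 7)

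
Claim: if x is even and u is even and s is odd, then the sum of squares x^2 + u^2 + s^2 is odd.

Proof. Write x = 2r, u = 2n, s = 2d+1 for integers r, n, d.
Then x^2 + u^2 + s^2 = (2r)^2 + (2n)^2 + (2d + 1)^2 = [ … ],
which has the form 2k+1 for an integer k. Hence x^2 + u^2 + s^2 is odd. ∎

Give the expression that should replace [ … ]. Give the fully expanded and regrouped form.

2(2d^2 + 2d + 2n^2 + 2r^2) + 1

(2r)^2 + (2n)^2 + (2d + 1)^2 = 4d^2 + 4d + 4n^2 + 4r^2 + 1
= 2(2d^2 + 2d + 2n^2 + 2r^2) + 1.
Since 2d^2 + 2d + 2n^2 + 2r^2 is an integer, the sum of squares is of the form 2k+1 for an integer k.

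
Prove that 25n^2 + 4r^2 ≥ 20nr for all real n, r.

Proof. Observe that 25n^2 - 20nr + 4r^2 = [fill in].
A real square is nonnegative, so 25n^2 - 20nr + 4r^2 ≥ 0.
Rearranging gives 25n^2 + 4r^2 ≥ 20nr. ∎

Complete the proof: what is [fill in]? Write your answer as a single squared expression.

(5n - 2r)^2

The leading and trailing coefficients are 5^2 and 2^2, and 20 = 2·5·2, so the trinomial is (5n - 2r)^2.
Hence 25n^2 - 20nr + 4r^2 ≥ 0.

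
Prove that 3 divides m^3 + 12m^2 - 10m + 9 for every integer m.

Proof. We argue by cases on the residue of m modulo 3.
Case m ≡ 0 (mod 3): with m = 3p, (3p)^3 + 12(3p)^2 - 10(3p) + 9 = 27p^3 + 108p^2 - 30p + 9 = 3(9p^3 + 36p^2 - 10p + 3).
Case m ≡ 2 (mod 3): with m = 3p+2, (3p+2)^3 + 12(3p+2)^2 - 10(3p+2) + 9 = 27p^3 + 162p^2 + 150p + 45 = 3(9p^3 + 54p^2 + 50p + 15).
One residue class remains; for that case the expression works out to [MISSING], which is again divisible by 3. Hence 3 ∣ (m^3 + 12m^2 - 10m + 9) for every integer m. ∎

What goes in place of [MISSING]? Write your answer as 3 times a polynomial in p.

Only m ≡ 1 (mod 3) is unaccounted for. Put m = 3p+1:
(3p+1)^3 + 12(3p+1)^2 - 10(3p+1) + 9 expands to 27p^3 + 135p^2 + 51p + 12,
and factoring out 3 leaves 3(9p^3 + 45p^2 + 17p + 4).

3(9p^3 + 45p^2 + 17p + 4)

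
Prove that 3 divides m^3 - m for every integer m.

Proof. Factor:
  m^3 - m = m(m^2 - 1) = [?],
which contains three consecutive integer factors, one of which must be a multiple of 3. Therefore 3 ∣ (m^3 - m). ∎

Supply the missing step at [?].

(m - 1)m(m + 1)

m(m^2 - 1) = m(m - 1)(m + 1) = (m - 1)m(m + 1).
These three factors are consecutive integers, so their product is divisible by 3.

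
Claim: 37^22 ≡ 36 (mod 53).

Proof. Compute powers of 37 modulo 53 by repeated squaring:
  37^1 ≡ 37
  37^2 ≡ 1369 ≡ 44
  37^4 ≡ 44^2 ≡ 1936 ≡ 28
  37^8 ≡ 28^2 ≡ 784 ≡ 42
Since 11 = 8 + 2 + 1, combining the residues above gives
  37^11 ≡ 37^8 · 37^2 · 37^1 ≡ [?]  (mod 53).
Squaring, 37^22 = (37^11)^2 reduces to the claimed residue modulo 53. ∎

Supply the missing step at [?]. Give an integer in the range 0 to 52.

6

37^8 · 37^2 · 37^1 ≡ 42 · 44 · 37 = 68376.
68376 mod 53 = 6, so 37^11 ≡ 6 (mod 53).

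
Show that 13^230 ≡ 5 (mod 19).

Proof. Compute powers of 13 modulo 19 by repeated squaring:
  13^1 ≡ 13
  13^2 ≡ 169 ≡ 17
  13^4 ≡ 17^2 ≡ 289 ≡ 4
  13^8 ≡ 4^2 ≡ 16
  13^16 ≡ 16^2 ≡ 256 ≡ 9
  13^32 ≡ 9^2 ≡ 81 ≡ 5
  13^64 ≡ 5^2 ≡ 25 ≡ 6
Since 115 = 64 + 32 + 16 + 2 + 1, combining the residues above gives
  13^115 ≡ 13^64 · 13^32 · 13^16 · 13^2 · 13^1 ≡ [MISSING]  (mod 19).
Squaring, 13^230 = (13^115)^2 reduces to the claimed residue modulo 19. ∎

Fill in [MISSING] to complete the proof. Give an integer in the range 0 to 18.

Multiply the listed residues: 6 · 5 · 9 · 17 · 13 = 30 → 270 → 4590 → 59670.
Reducing modulo 19: 59670 = 3140·19 + 10, so 13^115 ≡ 10.

10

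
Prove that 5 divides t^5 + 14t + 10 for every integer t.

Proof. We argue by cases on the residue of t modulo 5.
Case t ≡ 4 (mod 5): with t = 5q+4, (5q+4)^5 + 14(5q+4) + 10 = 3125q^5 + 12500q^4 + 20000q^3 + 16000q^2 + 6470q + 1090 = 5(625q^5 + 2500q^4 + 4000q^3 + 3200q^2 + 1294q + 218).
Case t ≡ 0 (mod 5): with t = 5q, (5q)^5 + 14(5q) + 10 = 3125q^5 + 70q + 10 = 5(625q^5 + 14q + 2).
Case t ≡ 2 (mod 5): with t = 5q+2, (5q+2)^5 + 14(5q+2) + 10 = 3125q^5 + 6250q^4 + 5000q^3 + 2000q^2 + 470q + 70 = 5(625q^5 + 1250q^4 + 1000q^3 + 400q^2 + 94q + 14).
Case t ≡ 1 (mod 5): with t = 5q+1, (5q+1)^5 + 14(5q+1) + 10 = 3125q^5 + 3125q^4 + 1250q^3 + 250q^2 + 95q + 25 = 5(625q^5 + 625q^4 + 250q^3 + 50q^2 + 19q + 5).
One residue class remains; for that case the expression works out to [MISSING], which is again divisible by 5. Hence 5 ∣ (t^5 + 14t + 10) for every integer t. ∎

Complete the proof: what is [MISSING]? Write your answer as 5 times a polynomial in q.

Only t ≡ 3 (mod 5) is unaccounted for. Put t = 5q+3:
(5q+3)^5 + 14(5q+3) + 10 expands to 3125q^5 + 9375q^4 + 11250q^3 + 6750q^2 + 2095q + 295,
and factoring out 5 leaves 5(625q^5 + 1875q^4 + 2250q^3 + 1350q^2 + 419q + 59).

5(625q^5 + 1875q^4 + 2250q^3 + 1350q^2 + 419q + 59)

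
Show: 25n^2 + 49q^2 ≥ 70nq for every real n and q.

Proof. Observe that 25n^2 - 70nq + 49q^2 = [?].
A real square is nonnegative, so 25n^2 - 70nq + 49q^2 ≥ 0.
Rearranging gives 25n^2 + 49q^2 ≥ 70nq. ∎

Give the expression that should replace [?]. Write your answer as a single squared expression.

25n^2 - 70nq + 49q^2 is a perfect-square trinomial: the outer terms are (5n)^2 and (7q)^2, and the cross term is -2·5n·7q.
So 25n^2 - 70nq + 49q^2 = (5n - 7q)^2 ≥ 0.

(5n - 7q)^2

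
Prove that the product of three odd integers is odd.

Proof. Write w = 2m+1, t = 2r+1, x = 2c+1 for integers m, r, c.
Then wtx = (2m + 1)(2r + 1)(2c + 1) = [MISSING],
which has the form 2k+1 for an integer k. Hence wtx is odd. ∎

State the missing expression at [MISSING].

(2m + 1)(2r + 1)(2c + 1) = 8cmr + 4cm + 4cr + 2c + 4mr + 2m + 2r + 1
= 2(4cmr + 2cm + 2cr + c + 2mr + m + r) + 1.
Since 4cmr + 2cm + 2cr + c + 2mr + m + r is an integer, the product is of the form 2k+1 for an integer k.

2(4cmr + 2cm + 2cr + c + 2mr + m + r) + 1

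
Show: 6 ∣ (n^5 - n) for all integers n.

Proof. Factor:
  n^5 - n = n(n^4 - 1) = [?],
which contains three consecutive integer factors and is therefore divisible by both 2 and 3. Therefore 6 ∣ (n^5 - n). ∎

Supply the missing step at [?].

(n - 1)n(n + 1)(n^2 + 1)

n^4 - 1 = (n^2 - 1)(n^2 + 1), and n^2 - 1 = (n-1)(n+1).
So n(n^4 - 1) = (n - 1)n(n + 1)(n^2 + 1).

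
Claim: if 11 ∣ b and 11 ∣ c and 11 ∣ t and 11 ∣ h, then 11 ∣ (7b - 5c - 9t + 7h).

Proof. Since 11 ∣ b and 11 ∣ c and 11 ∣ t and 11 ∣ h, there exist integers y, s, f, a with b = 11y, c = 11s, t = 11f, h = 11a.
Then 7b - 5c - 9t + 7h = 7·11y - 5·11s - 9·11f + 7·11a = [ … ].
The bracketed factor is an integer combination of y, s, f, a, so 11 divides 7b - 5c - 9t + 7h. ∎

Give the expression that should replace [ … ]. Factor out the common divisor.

Pull the common 11 out of every term: 7·11y - 5·11s - 9·11f + 7·11a = 11(7a - 9f - 5s + 7y).
7a - 9f - 5s + 7y is an integer, which exhibits the divisibility.

11(7a - 9f - 5s + 7y)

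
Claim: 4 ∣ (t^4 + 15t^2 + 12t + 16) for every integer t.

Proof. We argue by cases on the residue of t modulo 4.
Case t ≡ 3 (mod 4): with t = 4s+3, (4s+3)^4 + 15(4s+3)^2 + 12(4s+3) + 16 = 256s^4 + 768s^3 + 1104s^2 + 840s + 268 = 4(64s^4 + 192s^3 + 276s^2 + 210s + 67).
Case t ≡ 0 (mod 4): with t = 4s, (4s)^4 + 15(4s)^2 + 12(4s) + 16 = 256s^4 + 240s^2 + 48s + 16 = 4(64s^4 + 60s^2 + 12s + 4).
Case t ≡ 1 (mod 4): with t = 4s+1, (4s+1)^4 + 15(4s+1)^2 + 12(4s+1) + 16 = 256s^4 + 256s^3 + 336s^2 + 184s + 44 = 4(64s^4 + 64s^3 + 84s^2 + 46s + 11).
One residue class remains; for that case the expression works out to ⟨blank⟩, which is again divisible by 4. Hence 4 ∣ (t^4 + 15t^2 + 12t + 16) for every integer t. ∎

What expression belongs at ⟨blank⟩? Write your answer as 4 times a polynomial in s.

The residues treated are {3, 0, 1}, so the missing case is t ≡ 2 (mod 4); write t = 4s+2.
Then (4s+2)^4 + 15(4s+2)^2 + 12(4s+2) + 16 = 256s^4 + 512s^3 + 624s^2 + 416s + 116 = 4(64s^4 + 128s^3 + 156s^2 + 104s + 29).

4(64s^4 + 128s^3 + 156s^2 + 104s + 29)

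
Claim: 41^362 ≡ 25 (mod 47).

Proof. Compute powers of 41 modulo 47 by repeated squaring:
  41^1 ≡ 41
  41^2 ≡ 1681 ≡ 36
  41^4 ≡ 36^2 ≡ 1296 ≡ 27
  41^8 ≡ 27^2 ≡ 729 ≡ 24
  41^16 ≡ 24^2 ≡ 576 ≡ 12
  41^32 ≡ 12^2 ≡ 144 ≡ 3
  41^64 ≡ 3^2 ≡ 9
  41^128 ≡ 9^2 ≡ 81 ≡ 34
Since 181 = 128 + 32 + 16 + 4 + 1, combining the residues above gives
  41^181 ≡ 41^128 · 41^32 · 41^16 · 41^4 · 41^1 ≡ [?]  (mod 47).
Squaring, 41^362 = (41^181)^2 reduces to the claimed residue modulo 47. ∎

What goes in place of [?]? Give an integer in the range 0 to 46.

Multiply the listed residues: 34 · 3 · 12 · 27 · 41 = 102 → 1224 → 33048 → 1354968.
Reducing modulo 47: 1354968 = 28829·47 + 5, so 41^181 ≡ 5.

5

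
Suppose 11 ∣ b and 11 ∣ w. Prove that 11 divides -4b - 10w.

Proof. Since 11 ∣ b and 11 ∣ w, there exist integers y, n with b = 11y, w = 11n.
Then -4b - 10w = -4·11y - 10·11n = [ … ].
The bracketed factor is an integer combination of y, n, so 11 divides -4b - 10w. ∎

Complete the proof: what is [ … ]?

11(-10n - 4y)

Each term has a factor of 11: -4·11y - 10·11n = 11·(-10n - 4y).
Since -10n - 4y is an integer, 11 ∣ (-4b - 10w).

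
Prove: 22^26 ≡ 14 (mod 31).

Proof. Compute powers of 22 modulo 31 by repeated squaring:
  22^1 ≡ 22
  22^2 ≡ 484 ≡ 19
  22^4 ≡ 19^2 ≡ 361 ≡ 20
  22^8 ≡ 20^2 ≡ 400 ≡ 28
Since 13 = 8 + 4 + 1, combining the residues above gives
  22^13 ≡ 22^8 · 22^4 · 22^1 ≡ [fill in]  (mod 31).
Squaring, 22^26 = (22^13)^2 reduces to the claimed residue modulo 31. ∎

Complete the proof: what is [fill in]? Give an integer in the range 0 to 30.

13

22^8 · 22^4 · 22^1 ≡ 28 · 20 · 22 = 12320.
12320 mod 31 = 13, so 22^13 ≡ 13 (mod 31).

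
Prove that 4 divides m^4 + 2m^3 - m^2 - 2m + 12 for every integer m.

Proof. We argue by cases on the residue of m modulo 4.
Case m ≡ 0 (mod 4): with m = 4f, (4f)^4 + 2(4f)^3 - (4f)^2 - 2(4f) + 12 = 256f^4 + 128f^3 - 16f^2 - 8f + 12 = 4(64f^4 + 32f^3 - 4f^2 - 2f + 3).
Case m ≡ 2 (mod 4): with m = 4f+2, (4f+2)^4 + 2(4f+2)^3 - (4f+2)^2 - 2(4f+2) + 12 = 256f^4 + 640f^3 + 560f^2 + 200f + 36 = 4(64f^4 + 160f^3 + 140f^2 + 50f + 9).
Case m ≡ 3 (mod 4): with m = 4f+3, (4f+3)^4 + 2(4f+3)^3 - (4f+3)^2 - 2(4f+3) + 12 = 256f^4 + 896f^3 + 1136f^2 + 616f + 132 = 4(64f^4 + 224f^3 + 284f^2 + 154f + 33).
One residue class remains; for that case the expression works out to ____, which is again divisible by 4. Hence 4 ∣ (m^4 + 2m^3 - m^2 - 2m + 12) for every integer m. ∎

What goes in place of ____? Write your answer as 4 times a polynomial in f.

4(64f^4 + 96f^3 + 44f^2 + 6f + 3)

The residues treated are {0, 2, 3}, so the missing case is m ≡ 1 (mod 4); write m = 4f+1.
Then (4f+1)^4 + 2(4f+1)^3 - (4f+1)^2 - 2(4f+1) + 12 = 256f^4 + 384f^3 + 176f^2 + 24f + 12 = 4(64f^4 + 96f^3 + 44f^2 + 6f + 3).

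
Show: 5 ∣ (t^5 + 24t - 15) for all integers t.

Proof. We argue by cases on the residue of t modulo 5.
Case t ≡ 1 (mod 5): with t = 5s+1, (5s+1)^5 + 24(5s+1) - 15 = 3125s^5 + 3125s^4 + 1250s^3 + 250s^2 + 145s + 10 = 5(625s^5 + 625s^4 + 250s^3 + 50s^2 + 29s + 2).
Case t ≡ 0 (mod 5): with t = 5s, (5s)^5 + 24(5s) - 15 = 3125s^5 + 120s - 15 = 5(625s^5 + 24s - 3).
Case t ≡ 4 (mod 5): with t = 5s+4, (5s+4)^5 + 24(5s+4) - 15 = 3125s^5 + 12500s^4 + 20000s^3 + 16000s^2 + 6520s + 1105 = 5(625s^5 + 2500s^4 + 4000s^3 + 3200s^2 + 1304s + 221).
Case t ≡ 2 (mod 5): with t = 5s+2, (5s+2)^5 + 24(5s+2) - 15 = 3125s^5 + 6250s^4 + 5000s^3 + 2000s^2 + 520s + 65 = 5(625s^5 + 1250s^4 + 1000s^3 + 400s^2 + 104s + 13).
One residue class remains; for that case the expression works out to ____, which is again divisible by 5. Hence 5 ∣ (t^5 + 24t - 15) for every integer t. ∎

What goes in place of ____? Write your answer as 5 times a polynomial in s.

Only t ≡ 3 (mod 5) is unaccounted for. Put t = 5s+3:
(5s+3)^5 + 24(5s+3) - 15 expands to 3125s^5 + 9375s^4 + 11250s^3 + 6750s^2 + 2145s + 300,
and factoring out 5 leaves 5(625s^5 + 1875s^4 + 2250s^3 + 1350s^2 + 429s + 60).

5(625s^5 + 1875s^4 + 2250s^3 + 1350s^2 + 429s + 60)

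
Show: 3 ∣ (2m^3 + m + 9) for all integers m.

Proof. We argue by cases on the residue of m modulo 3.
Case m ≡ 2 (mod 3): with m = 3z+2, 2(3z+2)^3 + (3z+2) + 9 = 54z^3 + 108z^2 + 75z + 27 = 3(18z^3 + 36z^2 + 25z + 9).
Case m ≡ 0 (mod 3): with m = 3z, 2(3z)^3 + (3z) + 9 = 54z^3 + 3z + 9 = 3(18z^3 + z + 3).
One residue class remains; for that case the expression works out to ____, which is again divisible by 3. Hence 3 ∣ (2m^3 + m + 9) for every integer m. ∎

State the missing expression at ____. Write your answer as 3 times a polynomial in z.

3(18z^3 + 18z^2 + 7z + 4)

The residues treated are {2, 0}, so the missing case is m ≡ 1 (mod 3); write m = 3z+1.
Then 2(3z+1)^3 + (3z+1) + 9 = 54z^3 + 54z^2 + 21z + 12 = 3(18z^3 + 18z^2 + 7z + 4).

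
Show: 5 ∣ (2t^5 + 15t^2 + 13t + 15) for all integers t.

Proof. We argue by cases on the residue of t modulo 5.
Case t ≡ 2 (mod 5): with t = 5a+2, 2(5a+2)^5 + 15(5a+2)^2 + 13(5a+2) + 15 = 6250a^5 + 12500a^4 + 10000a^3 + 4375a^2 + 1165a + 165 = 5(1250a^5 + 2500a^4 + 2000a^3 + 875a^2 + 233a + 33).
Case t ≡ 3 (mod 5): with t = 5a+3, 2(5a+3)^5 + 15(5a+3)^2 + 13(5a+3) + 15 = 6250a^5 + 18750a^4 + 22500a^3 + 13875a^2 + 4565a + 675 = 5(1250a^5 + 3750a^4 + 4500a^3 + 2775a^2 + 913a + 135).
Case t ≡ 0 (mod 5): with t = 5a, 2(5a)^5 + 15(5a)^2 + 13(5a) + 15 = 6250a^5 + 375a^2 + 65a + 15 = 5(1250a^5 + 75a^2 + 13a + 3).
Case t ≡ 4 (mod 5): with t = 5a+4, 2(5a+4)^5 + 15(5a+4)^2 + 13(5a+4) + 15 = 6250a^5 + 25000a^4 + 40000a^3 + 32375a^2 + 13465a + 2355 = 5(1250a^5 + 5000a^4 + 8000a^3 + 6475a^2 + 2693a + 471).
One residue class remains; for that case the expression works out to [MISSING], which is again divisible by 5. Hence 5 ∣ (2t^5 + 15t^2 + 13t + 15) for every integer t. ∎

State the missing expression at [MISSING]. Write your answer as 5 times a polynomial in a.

Only t ≡ 1 (mod 5) is unaccounted for. Put t = 5a+1:
2(5a+1)^5 + 15(5a+1)^2 + 13(5a+1) + 15 expands to 6250a^5 + 6250a^4 + 2500a^3 + 875a^2 + 265a + 45,
and factoring out 5 leaves 5(1250a^5 + 1250a^4 + 500a^3 + 175a^2 + 53a + 9).

5(1250a^5 + 1250a^4 + 500a^3 + 175a^2 + 53a + 9)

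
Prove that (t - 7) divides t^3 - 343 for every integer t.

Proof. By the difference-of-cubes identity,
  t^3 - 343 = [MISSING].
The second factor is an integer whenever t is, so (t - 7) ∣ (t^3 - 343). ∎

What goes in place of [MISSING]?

a^3 - b^3 = (a - b)(a^2 + ab + b^2). With a = t, b = 7:
t^3 - 343 = (t - 7)(t^2 + 7t + 49).

(t - 7)(t^2 + 7t + 49)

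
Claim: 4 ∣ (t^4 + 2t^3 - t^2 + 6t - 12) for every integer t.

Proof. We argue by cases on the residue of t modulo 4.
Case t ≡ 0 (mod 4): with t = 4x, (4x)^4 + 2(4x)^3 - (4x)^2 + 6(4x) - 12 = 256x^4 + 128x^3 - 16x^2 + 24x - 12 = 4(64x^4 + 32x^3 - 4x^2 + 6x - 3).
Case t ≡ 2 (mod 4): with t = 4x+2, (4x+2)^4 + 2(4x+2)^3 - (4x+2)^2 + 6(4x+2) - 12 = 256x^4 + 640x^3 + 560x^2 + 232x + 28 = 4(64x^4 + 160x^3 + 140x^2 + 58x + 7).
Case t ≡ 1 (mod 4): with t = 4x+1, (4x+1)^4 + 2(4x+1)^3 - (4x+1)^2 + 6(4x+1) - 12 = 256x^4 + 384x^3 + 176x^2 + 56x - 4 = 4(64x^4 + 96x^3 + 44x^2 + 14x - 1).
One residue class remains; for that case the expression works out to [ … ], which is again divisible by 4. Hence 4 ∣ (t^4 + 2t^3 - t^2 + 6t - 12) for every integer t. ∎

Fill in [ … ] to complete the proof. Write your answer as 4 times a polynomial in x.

4(64x^4 + 224x^3 + 284x^2 + 162x + 33)

Only t ≡ 3 (mod 4) is unaccounted for. Put t = 4x+3:
(4x+3)^4 + 2(4x+3)^3 - (4x+3)^2 + 6(4x+3) - 12 expands to 256x^4 + 896x^3 + 1136x^2 + 648x + 132,
and factoring out 4 leaves 4(64x^4 + 224x^3 + 284x^2 + 162x + 33).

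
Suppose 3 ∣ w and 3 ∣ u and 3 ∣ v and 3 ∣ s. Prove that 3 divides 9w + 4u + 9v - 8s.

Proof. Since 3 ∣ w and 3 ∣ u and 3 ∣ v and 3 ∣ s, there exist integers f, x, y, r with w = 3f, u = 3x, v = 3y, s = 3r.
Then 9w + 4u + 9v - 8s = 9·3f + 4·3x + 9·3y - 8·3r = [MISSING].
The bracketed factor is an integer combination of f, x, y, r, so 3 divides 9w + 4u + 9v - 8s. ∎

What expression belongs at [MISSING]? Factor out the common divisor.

Each term has a factor of 3: 9·3f + 4·3x + 9·3y - 8·3r = 3·(9f - 8r + 4x + 9y).
Since 9f - 8r + 4x + 9y is an integer, 3 ∣ (9w + 4u + 9v - 8s).

3(9f - 8r + 4x + 9y)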